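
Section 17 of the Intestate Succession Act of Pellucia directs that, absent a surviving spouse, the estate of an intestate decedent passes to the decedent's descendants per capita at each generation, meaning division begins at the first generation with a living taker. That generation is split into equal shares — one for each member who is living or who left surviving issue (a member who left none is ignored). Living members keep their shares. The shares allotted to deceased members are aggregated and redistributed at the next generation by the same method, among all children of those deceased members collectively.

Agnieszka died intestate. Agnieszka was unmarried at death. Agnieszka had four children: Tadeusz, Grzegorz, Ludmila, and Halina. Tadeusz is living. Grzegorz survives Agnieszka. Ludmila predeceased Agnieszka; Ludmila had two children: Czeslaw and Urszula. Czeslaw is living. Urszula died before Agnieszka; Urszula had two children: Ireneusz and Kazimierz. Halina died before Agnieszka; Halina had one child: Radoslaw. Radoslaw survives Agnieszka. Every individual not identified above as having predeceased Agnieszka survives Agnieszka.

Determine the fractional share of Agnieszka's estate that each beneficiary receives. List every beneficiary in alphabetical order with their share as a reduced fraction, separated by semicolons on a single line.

Czeslaw 1/6; Grzegorz 1/4; Ireneusz 1/12; Kazimierz 1/12; Radoslaw 1/6; Tadeusz 1/4

There is no surviving spouse, so the entire estate passes to Agnieszka's descendants per capita at each generation.
At generation 1 (Tadeusz, Grzegorz, Ludmila, Halina) there are 4 shares of (1)/4 = 1/4 each.
Living: Tadeusz and Grzegorz — each takes 1/4.
Deceased: Ludmila and Halina. Their combined 1/2 is pooled and carried to generation 2.
At generation 2 (Czeslaw, Urszula, Radoslaw) there are 3 shares of (1/2)/3 = 1/6 each.
Living: Czeslaw and Radoslaw — each takes 1/6.
Deceased: Urszula. That 1/6 share is carried to generation 3.
At generation 3 (Ireneusz, Kazimierz) there are 2 shares of (1/6)/2 = 1/12 each.
Living: Ireneusz and Kazimierz — each takes 1/12.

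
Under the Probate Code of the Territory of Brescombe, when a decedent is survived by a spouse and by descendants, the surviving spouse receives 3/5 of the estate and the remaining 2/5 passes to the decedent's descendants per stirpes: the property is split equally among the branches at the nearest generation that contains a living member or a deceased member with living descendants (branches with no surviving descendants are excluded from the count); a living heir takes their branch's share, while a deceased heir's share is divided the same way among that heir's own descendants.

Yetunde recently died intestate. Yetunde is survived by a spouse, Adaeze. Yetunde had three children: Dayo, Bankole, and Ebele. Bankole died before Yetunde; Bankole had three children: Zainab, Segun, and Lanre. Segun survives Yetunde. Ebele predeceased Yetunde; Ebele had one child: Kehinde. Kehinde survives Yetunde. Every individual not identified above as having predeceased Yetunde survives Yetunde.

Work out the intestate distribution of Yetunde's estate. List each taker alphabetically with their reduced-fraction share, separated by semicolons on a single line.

Adaeze, as surviving spouse, takes 3/5.
The remaining 2/5 passes to Yetunde's descendants per stirpes.
The 2/5 is divided into 3 equal shares of 2/15 among Dayo, Bankole, Ebele.
Dayo is living and takes 2/15.
Bankole predeceased; the 2/15 allotted to Bankole's branch passes to Bankole's issue by representation.
The 2/15 is divided into 3 equal shares of 2/45 among Zainab, Segun, Lanre.
Zainab is living and takes 2/45.
Segun is living and takes 2/45.
Lanre is living and takes 2/45.
Ebele predeceased; the 2/15 allotted to Ebele's branch passes to Ebele's issue by representation.
Kehinde is the sole taker at this level and receives the full 2/15.

Adaeze 3/5; Dayo 2/15; Kehinde 2/15; Lanre 2/45; Segun 2/45; Zainab 2/45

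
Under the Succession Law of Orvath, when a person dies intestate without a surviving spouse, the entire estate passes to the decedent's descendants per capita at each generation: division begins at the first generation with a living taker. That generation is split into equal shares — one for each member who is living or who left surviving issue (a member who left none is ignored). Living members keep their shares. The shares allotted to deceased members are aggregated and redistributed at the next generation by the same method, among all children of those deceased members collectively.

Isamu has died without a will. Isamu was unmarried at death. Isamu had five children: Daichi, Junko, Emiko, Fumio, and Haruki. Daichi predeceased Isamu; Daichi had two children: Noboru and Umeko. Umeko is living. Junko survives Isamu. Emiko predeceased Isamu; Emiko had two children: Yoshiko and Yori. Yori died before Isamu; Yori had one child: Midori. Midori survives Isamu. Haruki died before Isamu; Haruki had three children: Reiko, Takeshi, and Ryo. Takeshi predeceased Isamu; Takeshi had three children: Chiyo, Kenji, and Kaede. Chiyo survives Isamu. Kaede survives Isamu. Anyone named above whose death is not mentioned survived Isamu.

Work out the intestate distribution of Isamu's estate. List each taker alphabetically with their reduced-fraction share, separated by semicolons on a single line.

Chiyo 3/70; Fumio 1/5; Junko 1/5; Kaede 3/70; Kenji 3/70; Midori 3/70; Noboru 3/35; Reiko 3/35; Ryo 3/35; Umeko 3/35; Yoshiko 3/35

There is no surviving spouse, so the entire estate passes to Isamu's descendants per capita at each generation.
At generation 1 (Daichi, Junko, Emiko, Fumio, Haruki) there are 5 shares of (1)/5 = 1/5 each.
Living: Junko and Fumio — each takes 1/5.
Deceased: Daichi, Emiko, and Haruki. Their combined 3/5 is pooled and carried to generation 2.
At generation 2 (Noboru, Umeko, Yoshiko, Yori, Reiko, Takeshi, Ryo) there are 7 shares of (3/5)/7 = 3/35 each.
Living: Noboru, Umeko, Yoshiko, Reiko, and Ryo — each takes 3/35.
Deceased: Yori and Takeshi. Their combined 6/35 is pooled and carried to generation 3.
At generation 3 (Midori, Chiyo, Kenji, Kaede) there are 4 shares of (6/35)/4 = 3/70 each.
Living: Midori, Chiyo, Kenji, and Kaede — each takes 3/70.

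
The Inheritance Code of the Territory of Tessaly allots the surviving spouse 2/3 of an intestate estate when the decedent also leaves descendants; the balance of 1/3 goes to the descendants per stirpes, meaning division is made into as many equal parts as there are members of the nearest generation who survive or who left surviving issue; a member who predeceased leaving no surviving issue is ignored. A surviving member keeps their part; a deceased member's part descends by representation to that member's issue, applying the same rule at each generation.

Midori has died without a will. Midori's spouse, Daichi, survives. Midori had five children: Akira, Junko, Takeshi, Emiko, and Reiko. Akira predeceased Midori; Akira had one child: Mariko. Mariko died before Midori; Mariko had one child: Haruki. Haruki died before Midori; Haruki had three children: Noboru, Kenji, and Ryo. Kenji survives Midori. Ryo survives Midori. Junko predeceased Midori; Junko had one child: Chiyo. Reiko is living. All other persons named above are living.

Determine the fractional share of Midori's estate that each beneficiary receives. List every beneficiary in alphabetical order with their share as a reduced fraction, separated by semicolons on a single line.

Daichi, as surviving spouse, takes 2/3.
The remaining 1/3 passes to Midori's descendants per stirpes.
The 1/3 is divided into 5 equal shares of 1/15 among Akira, Junko, Takeshi, Emiko, Reiko.
Akira predeceased; the 1/15 allotted to Akira's branch passes to Akira's issue by representation.
Mariko's line is the sole branch at this level, so the full 1/15 passes to Mariko's issue by representation.
Haruki's line is the sole branch at this level, so the full 1/15 passes to Haruki's issue by representation.
The 1/15 is divided into 3 equal shares of 1/45 among Noboru, Kenji, Ryo.
Noboru is living and takes 1/45.
Kenji is living and takes 1/45.
Ryo is living and takes 1/45.
Junko predeceased; the 1/15 allotted to Junko's branch passes to Junko's issue by representation.
Chiyo is the sole taker at this level and receives the full 1/15.
Takeshi is living and takes 1/15.
Emiko is living and takes 1/15.
Reiko is living and takes 1/15.

Chiyo 1/15; Daichi 2/3; Emiko 1/15; Kenji 1/45; Noboru 1/45; Reiko 1/15; Ryo 1/45; Takeshi 1/15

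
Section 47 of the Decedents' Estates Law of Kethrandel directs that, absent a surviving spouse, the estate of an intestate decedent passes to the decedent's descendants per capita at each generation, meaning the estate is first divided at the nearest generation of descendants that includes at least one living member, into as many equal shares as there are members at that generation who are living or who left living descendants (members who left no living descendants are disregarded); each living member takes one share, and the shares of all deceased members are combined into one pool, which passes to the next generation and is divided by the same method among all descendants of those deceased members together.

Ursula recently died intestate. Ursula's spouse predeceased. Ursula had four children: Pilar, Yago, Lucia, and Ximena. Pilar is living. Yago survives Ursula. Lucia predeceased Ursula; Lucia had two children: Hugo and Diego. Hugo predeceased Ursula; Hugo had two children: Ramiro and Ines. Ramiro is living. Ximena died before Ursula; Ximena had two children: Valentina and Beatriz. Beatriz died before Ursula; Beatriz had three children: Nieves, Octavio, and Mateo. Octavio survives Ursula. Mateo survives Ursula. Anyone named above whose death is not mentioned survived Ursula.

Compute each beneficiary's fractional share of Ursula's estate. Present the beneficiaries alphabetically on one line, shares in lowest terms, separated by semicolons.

Diego 1/8; Ines 1/20; Mateo 1/20; Nieves 1/20; Octavio 1/20; Pilar 1/4; Ramiro 1/20; Valentina 1/8; Yago 1/4

There is no surviving spouse, so the entire estate passes to Ursula's descendants per capita at each generation.
At generation 1 (Pilar, Yago, Lucia, Ximena) there are 4 shares of (1)/4 = 1/4 each.
Living: Pilar and Yago — each takes 1/4.
Deceased: Lucia and Ximena. Their combined 1/2 is pooled and carried to generation 2.
At generation 2 (Hugo, Diego, Valentina, Beatriz) there are 4 shares of (1/2)/4 = 1/8 each.
Living: Diego and Valentina — each takes 1/8.
Deceased: Hugo and Beatriz. Their combined 1/4 is pooled and carried to generation 3.
At generation 3 (Ramiro, Ines, Nieves, Octavio, Mateo) there are 5 shares of (1/4)/5 = 1/20 each.
Living: Ramiro, Ines, Nieves, Octavio, and Mateo — each takes 1/20.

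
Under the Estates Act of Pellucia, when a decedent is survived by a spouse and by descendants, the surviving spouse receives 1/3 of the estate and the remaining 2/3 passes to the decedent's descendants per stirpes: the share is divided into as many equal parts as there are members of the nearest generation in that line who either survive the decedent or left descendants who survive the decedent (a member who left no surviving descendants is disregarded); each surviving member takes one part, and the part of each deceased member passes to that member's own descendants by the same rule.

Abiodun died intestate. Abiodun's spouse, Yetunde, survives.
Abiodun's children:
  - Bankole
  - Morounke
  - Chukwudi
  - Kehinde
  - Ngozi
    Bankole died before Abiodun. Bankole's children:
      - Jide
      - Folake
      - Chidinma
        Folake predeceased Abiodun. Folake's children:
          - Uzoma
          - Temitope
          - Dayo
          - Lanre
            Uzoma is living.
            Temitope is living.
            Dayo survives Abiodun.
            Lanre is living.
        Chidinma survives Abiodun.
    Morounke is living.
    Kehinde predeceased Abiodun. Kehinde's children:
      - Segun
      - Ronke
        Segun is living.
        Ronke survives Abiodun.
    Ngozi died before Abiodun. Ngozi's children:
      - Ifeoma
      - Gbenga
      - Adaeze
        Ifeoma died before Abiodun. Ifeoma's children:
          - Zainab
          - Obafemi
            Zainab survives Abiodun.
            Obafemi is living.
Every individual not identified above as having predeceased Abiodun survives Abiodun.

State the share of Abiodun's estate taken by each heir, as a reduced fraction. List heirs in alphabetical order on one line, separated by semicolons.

Yetunde, as surviving spouse, takes 1/3.
The remaining 2/3 passes to Abiodun's descendants per stirpes.
The 2/3 is divided into 5 equal shares of 2/15 among Bankole, Morounke, Chukwudi, Kehinde, Ngozi.
Bankole predeceased; the 2/15 allotted to Bankole's branch passes to Bankole's issue by representation.
The 2/15 is divided into 3 equal shares of 2/45 among Jide, Folake, Chidinma.
Jide is living and takes 2/45.
Folake predeceased; the 2/45 allotted to Folake's branch passes to Folake's issue by representation.
The 2/45 is divided into 4 equal shares of 1/90 among Uzoma, Temitope, Dayo, Lanre.
Uzoma is living and takes 1/90.
Temitope is living and takes 1/90.
Dayo is living and takes 1/90.
Lanre is living and takes 1/90.
Chidinma is living and takes 2/45.
Morounke is living and takes 2/15.
Chukwudi is living and takes 2/15.
Kehinde predeceased; the 2/15 allotted to Kehinde's branch passes to Kehinde's issue by representation.
The 2/15 is divided into 2 equal shares of 1/15 among Segun, Ronke.
Segun is living and takes 1/15.
Ronke is living and takes 1/15.
Ngozi predeceased; the 2/15 allotted to Ngozi's branch passes to Ngozi's issue by representation.
The 2/15 is divided into 3 equal shares of 2/45 among Ifeoma, Gbenga, Adaeze.
Ifeoma predeceased; the 2/45 allotted to Ifeoma's branch passes to Ifeoma's issue by representation.
The 2/45 is divided into 2 equal shares of 1/45 among Zainab, Obafemi.
Zainab is living and takes 1/45.
Obafemi is living and takes 1/45.
Gbenga is living and takes 2/45.
Adaeze is living and takes 2/45.

Adaeze 2/45; Chidinma 2/45; Chukwudi 2/15; Dayo 1/90; Gbenga 2/45; Jide 2/45; Lanre 1/90; Morounke 2/15; Obafemi 1/45; Ronke 1/15; Segun 1/15; Temitope 1/90; Uzoma 1/90; Yetunde 1/3; Zainab 1/45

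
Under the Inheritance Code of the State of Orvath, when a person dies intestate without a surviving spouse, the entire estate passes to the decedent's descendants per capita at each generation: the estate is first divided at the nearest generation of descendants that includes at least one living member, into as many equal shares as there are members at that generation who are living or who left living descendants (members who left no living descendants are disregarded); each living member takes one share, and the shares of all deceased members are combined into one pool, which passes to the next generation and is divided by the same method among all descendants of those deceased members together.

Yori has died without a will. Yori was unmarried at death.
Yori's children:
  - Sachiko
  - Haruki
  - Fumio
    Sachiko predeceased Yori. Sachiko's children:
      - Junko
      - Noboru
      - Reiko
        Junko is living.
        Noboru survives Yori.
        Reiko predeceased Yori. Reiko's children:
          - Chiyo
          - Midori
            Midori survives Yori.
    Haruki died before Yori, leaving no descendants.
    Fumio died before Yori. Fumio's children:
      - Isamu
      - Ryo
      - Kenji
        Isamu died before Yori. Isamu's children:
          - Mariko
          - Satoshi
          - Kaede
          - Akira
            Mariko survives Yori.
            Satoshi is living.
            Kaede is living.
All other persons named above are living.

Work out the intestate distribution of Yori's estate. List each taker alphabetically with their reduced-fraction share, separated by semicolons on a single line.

There is no surviving spouse, so the entire estate passes to Yori's descendants per capita at each generation.
No one at generation 1 (Sachiko, Fumio) is living; moving to the next generation.
At generation 2 (Junko, Noboru, Reiko, Isamu, Ryo, Kenji) there are 6 shares of (1)/6 = 1/6 each.
Living: Junko, Noboru, Ryo, and Kenji — each takes 1/6.
Deceased: Reiko and Isamu. Their combined 1/3 is pooled and carried to generation 3.
At generation 3 (Chiyo, Midori, Mariko, Satoshi, Kaede, Akira) there are 6 shares of (1/3)/6 = 1/18 each.
Living: Chiyo, Midori, Mariko, Satoshi, Kaede, and Akira — each takes 1/18.

Akira 1/18; Chiyo 1/18; Junko 1/6; Kaede 1/18; Kenji 1/6; Mariko 1/18; Midori 1/18; Noboru 1/6; Ryo 1/6; Satoshi 1/18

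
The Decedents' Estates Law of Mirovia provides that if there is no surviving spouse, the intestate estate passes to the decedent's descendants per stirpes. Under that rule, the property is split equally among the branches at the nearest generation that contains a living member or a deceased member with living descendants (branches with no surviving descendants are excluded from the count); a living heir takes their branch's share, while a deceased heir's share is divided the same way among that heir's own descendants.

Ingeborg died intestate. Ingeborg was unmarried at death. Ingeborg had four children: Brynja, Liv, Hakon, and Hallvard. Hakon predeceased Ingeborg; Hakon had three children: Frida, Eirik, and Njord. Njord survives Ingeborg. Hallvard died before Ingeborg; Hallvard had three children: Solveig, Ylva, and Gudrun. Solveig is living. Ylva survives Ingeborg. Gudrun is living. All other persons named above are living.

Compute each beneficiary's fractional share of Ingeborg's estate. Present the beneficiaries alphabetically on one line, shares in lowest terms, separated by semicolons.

There is no surviving spouse, so the entire estate passes to Ingeborg's descendants per stirpes.
The estate is divided into 4 equal shares of 1/4 among Brynja, Liv, Hakon, Hallvard.
Brynja is living and takes 1/4.
Liv is living and takes 1/4.
Hakon predeceased; the 1/4 allotted to Hakon's branch passes to Hakon's issue by representation.
The 1/4 is divided into 3 equal shares of 1/12 among Frida, Eirik, Njord.
Frida is living and takes 1/12.
Eirik is living and takes 1/12.
Njord is living and takes 1/12.
Hallvard predeceased; the 1/4 allotted to Hallvard's branch passes to Hallvard's issue by representation.
The 1/4 is divided into 3 equal shares of 1/12 among Solveig, Ylva, Gudrun.
Solveig is living and takes 1/12.
Ylva is living and takes 1/12.
Gudrun is living and takes 1/12.

Brynja 1/4; Eirik 1/12; Frida 1/12; Gudrun 1/12; Liv 1/4; Njord 1/12; Solveig 1/12; Ylva 1/12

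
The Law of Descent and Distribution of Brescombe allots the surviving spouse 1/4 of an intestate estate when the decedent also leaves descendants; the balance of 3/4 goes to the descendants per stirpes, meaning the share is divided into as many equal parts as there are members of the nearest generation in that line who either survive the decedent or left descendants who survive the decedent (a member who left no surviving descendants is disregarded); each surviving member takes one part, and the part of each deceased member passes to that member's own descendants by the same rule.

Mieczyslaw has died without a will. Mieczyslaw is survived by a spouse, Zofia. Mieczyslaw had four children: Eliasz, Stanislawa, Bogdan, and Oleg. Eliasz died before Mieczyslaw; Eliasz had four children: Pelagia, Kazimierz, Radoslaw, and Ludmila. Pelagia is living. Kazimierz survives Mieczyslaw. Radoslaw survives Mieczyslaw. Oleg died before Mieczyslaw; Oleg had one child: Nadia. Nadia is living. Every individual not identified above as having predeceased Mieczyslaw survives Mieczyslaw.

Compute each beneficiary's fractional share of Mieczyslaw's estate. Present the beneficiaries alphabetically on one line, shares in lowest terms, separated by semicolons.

Zofia, as surviving spouse, takes 1/4.
The remaining 3/4 passes to Mieczyslaw's descendants per stirpes.
The 3/4 is divided into 4 equal shares of 3/16 among Eliasz, Stanislawa, Bogdan, Oleg.
Eliasz predeceased; the 3/16 allotted to Eliasz's branch passes to Eliasz's issue by representation.
The 3/16 is divided into 4 equal shares of 3/64 among Pelagia, Kazimierz, Radoslaw, Ludmila.
Pelagia is living and takes 3/64.
Kazimierz is living and takes 3/64.
Radoslaw is living and takes 3/64.
Ludmila is living and takes 3/64.
Stanislawa is living and takes 3/16.
Bogdan is living and takes 3/16.
Oleg predeceased; the 3/16 allotted to Oleg's branch passes to Oleg's issue by representation.
Nadia is the sole taker at this level and receives the full 3/16.

Bogdan 3/16; Kazimierz 3/64; Ludmila 3/64; Nadia 3/16; Pelagia 3/64; Radoslaw 3/64; Stanislawa 3/16; Zofia 1/4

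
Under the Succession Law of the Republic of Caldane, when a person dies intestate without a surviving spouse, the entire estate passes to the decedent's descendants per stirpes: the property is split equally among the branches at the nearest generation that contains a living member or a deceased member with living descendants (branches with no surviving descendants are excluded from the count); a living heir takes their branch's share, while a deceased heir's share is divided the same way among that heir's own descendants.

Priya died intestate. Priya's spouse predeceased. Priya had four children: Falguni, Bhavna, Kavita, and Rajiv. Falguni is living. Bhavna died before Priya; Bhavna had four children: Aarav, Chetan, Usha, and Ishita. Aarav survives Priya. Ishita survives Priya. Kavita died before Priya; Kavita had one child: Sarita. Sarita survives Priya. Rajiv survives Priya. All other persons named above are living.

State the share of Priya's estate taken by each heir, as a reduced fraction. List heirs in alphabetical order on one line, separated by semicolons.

Aarav 1/16; Chetan 1/16; Falguni 1/4; Ishita 1/16; Rajiv 1/4; Sarita 1/4; Usha 1/16

There is no surviving spouse, so the entire estate passes to Priya's descendants per stirpes.
The estate is divided into 4 equal shares of 1/4 among Falguni, Bhavna, Kavita, Rajiv.
Falguni is living and takes 1/4.
Bhavna predeceased; the 1/4 allotted to Bhavna's branch passes to Bhavna's issue by representation.
The 1/4 is divided into 4 equal shares of 1/16 among Aarav, Chetan, Usha, Ishita.
Aarav is living and takes 1/16.
Chetan is living and takes 1/16.
Usha is living and takes 1/16.
Ishita is living and takes 1/16.
Kavita predeceased; the 1/4 allotted to Kavita's branch passes to Kavita's issue by representation.
Sarita is the sole taker at this level and receives the full 1/4.
Rajiv is living and takes 1/4.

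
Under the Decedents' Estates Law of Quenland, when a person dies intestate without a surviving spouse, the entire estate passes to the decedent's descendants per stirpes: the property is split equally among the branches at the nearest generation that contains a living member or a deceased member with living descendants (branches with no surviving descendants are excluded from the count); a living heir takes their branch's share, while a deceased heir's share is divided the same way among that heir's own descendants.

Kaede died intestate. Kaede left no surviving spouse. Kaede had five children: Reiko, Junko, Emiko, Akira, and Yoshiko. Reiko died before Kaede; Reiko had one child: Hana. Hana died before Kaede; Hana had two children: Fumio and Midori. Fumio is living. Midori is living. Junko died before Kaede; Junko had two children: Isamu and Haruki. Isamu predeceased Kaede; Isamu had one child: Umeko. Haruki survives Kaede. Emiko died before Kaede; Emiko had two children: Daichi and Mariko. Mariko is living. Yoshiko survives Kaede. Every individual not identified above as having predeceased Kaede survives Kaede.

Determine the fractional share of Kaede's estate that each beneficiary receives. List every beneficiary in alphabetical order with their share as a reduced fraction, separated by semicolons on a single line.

Akira 1/5; Daichi 1/10; Fumio 1/10; Haruki 1/10; Mariko 1/10; Midori 1/10; Umeko 1/10; Yoshiko 1/5

There is no surviving spouse, so the entire estate passes to Kaede's descendants per stirpes.
The estate is divided into 5 equal shares of 1/5 among Reiko, Junko, Emiko, Akira, Yoshiko.
Reiko predeceased; the 1/5 allotted to Reiko's branch passes to Reiko's issue by representation.
Hana's line is the sole branch at this level, so the full 1/5 passes to Hana's issue by representation.
The 1/5 is divided into 2 equal shares of 1/10 among Fumio, Midori.
Fumio is living and takes 1/10.
Midori is living and takes 1/10.
Junko predeceased; the 1/5 allotted to Junko's branch passes to Junko's issue by representation.
The 1/5 is divided into 2 equal shares of 1/10 among Isamu, Haruki.
Isamu predeceased; the 1/10 allotted to Isamu's branch passes to Isamu's issue by representation.
Umeko is the sole taker at this level and receives the full 1/10.
Haruki is living and takes 1/10.
Emiko predeceased; the 1/5 allotted to Emiko's branch passes to Emiko's issue by representation.
The 1/5 is divided into 2 equal shares of 1/10 among Daichi, Mariko.
Daichi is living and takes 1/10.
Mariko is living and takes 1/10.
Akira is living and takes 1/5.
Yoshiko is living and takes 1/5.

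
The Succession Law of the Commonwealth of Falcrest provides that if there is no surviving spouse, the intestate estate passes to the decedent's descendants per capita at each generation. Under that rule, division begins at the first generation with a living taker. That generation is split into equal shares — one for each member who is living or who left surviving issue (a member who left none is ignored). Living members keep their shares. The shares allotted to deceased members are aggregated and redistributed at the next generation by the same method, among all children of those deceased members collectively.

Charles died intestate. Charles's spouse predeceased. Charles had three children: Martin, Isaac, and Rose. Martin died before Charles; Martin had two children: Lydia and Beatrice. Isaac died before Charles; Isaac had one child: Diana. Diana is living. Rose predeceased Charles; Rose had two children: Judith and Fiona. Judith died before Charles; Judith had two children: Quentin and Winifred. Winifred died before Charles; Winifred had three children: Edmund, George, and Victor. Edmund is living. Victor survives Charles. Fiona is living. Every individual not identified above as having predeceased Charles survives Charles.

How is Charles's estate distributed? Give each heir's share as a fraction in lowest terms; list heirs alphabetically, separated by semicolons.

There is no surviving spouse, so the entire estate passes to Charles's descendants per capita at each generation.
No one at generation 1 (Martin, Isaac, Rose) is living; moving to the next generation.
At generation 2 (Lydia, Beatrice, Diana, Judith, Fiona) there are 5 shares of (1)/5 = 1/5 each.
Living: Lydia, Beatrice, Diana, and Fiona — each takes 1/5.
Deceased: Judith. That 1/5 share is carried to generation 3.
At generation 3 (Quentin, Winifred) there are 2 shares of (1/5)/2 = 1/10 each.
Living: Quentin — each takes 1/10.
Deceased: Winifred. That 1/10 share is carried to generation 4.
At generation 4 (Edmund, George, Victor) there are 3 shares of (1/10)/3 = 1/30 each.
Living: Edmund, George, and Victor — each takes 1/30.

Beatrice 1/5; Diana 1/5; Edmund 1/30; Fiona 1/5; George 1/30; Lydia 1/5; Quentin 1/10; Victor 1/30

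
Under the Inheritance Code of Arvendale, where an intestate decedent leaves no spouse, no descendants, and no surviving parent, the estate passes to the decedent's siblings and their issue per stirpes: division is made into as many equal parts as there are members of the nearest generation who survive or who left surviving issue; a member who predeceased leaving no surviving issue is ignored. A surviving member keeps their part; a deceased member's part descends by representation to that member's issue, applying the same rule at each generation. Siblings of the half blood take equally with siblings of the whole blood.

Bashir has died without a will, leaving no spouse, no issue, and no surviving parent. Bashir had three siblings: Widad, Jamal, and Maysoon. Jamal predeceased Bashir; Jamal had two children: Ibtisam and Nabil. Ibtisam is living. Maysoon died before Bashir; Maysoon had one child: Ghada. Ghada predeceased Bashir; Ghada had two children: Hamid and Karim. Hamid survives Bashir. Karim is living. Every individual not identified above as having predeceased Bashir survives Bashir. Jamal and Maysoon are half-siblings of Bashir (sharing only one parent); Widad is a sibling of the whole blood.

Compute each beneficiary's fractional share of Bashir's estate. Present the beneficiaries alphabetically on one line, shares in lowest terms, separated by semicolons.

Hamid 1/6; Ibtisam 1/6; Karim 1/6; Nabil 1/6; Widad 1/3

No spouse, descendants, or parent survives, so the estate passes to Bashir's siblings per stirpes.
Half-blood and whole-blood siblings take equally under the stated rule.
The estate is divided into 3 equal shares of 1/3 among Widad, Jamal, Maysoon.
Widad is living and takes 1/3.
Jamal predeceased; the 1/3 allotted to Jamal's branch passes to Jamal's issue by representation.
The 1/3 is divided into 2 equal shares of 1/6 among Ibtisam, Nabil.
Ibtisam is living and takes 1/6.
Nabil is living and takes 1/6.
Maysoon predeceased; the 1/3 allotted to Maysoon's branch passes to Maysoon's issue by representation.
Ghada's line is the sole branch at this level, so the full 1/3 passes to Ghada's issue by representation.
The 1/3 is divided into 2 equal shares of 1/6 among Hamid, Karim.
Hamid is living and takes 1/6.
Karim is living and takes 1/6.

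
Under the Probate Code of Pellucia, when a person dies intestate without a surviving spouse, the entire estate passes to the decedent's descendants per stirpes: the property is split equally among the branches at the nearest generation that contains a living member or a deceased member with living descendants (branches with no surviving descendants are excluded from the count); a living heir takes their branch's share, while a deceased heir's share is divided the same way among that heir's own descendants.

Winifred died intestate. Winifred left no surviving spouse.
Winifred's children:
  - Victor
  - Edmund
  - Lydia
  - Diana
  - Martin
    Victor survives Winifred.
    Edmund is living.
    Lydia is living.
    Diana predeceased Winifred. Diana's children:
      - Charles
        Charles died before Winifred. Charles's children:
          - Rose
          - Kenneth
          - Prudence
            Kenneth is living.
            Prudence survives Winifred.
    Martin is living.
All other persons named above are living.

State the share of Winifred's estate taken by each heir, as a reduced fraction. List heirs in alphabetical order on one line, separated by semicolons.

There is no surviving spouse, so the entire estate passes to Winifred's descendants per stirpes.
The estate is divided into 5 equal shares of 1/5 among Victor, Edmund, Lydia, Diana, Martin.
Victor is living and takes 1/5.
Edmund is living and takes 1/5.
Lydia is living and takes 1/5.
Diana predeceased; the 1/5 allotted to Diana's branch passes to Diana's issue by representation.
Charles's line is the sole branch at this level, so the full 1/5 passes to Charles's issue by representation.
The 1/5 is divided into 3 equal shares of 1/15 among Rose, Kenneth, Prudence.
Rose is living and takes 1/15.
Kenneth is living and takes 1/15.
Prudence is living and takes 1/15.
Martin is living and takes 1/5.

Edmund 1/5; Kenneth 1/15; Lydia 1/5; Martin 1/5; Prudence 1/15; Rose 1/15; Victor 1/5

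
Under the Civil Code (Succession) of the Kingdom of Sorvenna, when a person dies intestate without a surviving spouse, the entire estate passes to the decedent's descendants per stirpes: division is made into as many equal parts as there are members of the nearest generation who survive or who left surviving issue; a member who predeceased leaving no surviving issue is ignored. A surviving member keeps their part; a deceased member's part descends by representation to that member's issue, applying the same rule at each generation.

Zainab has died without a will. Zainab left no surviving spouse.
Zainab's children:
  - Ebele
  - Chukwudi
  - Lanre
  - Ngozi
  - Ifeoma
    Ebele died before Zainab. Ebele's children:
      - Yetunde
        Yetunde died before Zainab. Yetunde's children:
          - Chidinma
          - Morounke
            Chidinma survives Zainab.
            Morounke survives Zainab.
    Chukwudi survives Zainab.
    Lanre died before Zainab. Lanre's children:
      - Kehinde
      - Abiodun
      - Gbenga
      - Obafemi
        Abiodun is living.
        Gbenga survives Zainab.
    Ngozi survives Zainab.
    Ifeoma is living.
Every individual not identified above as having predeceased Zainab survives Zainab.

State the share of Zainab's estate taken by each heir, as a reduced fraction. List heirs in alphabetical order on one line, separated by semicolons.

Abiodun 1/20; Chidinma 1/10; Chukwudi 1/5; Gbenga 1/20; Ifeoma 1/5; Kehinde 1/20; Morounke 1/10; Ngozi 1/5; Obafemi 1/20

There is no surviving spouse, so the entire estate passes to Zainab's descendants per stirpes.
The estate is divided into 5 equal shares of 1/5 among Ebele, Chukwudi, Lanre, Ngozi, Ifeoma.
Ebele predeceased; the 1/5 allotted to Ebele's branch passes to Ebele's issue by representation.
Yetunde's line is the sole branch at this level, so the full 1/5 passes to Yetunde's issue by representation.
The 1/5 is divided into 2 equal shares of 1/10 among Chidinma, Morounke.
Chidinma is living and takes 1/10.
Morounke is living and takes 1/10.
Chukwudi is living and takes 1/5.
Lanre predeceased; the 1/5 allotted to Lanre's branch passes to Lanre's issue by representation.
The 1/5 is divided into 4 equal shares of 1/20 among Kehinde, Abiodun, Gbenga, Obafemi.
Kehinde is living and takes 1/20.
Abiodun is living and takes 1/20.
Gbenga is living and takes 1/20.
Obafemi is living and takes 1/20.
Ngozi is living and takes 1/5.
Ifeoma is living and takes 1/5.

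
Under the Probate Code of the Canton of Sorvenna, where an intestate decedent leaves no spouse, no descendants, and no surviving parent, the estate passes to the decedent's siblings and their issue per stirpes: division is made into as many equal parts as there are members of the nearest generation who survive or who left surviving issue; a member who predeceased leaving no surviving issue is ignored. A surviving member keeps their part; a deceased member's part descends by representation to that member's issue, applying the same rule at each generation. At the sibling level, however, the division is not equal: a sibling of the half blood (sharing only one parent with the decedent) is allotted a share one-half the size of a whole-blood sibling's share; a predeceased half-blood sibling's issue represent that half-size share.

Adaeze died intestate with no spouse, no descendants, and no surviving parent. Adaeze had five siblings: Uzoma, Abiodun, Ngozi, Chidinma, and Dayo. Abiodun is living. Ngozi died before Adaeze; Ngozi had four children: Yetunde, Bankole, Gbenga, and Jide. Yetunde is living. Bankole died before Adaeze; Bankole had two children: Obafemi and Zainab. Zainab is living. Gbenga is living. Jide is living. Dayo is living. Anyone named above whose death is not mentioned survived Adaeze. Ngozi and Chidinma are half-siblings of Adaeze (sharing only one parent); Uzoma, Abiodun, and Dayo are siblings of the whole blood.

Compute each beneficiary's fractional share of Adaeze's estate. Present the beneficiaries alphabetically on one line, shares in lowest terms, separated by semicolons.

Abiodun 1/4; Chidinma 1/8; Dayo 1/4; Gbenga 1/32; Jide 1/32; Obafemi 1/64; Uzoma 1/4; Yetunde 1/32; Zainab 1/64

No spouse, descendants, or parent survives, so the estate passes to Adaeze's siblings per stirpes.
Half-blood siblings count for one-half the weight of whole-blood siblings at the initial division.
Dividing 1 in proportion to weights (total weight 4): Uzoma (weight 1) → 1/4; Abiodun (weight 1) → 1/4; Ngozi (weight 1/2) → 1/8; Chidinma (weight 1/2) → 1/8; Dayo (weight 1) → 1/4.
Uzoma is living and takes 1/4.
Abiodun is living and takes 1/4.
Ngozi predeceased; the 1/8 allotted to Ngozi's branch passes to Ngozi's issue by representation.
The 1/8 is divided into 4 equal shares of 1/32 among Yetunde, Bankole, Gbenga, Jide.
Yetunde is living and takes 1/32.
Bankole predeceased; the 1/32 allotted to Bankole's branch passes to Bankole's issue by representation.
The 1/32 is divided into 2 equal shares of 1/64 among Obafemi, Zainab.
Obafemi is living and takes 1/64.
Zainab is living and takes 1/64.
Gbenga is living and takes 1/32.
Jide is living and takes 1/32.
Chidinma is living and takes 1/8.
Dayo is living and takes 1/4.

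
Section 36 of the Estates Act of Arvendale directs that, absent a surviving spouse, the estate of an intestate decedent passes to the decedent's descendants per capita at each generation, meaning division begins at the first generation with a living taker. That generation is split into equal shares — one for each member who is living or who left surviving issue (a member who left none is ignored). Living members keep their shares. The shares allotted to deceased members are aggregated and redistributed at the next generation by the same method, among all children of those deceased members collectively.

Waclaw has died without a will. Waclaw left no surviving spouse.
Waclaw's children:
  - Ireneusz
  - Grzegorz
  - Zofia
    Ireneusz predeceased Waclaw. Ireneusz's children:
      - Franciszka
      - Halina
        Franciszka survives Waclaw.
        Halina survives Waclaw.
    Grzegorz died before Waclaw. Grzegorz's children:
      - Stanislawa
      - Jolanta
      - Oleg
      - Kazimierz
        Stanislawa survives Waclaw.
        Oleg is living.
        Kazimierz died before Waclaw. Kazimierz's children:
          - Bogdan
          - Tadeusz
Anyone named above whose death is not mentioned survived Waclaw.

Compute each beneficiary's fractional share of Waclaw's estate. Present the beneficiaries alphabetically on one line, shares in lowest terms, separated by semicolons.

Bogdan 1/18; Franciszka 1/9; Halina 1/9; Jolanta 1/9; Oleg 1/9; Stanislawa 1/9; Tadeusz 1/18; Zofia 1/3

There is no surviving spouse, so the entire estate passes to Waclaw's descendants per capita at each generation.
At generation 1 (Ireneusz, Grzegorz, Zofia) there are 3 shares of (1)/3 = 1/3 each.
Living: Zofia — each takes 1/3.
Deceased: Ireneusz and Grzegorz. Their combined 2/3 is pooled and carried to generation 2.
At generation 2 (Franciszka, Halina, Stanislawa, Jolanta, Oleg, Kazimierz) there are 6 shares of (2/3)/6 = 1/9 each.
Living: Franciszka, Halina, Stanislawa, Jolanta, and Oleg — each takes 1/9.
Deceased: Kazimierz. That 1/9 share is carried to generation 3.
At generation 3 (Bogdan, Tadeusz) there are 2 shares of (1/9)/2 = 1/18 each.
Living: Bogdan and Tadeusz — each takes 1/18.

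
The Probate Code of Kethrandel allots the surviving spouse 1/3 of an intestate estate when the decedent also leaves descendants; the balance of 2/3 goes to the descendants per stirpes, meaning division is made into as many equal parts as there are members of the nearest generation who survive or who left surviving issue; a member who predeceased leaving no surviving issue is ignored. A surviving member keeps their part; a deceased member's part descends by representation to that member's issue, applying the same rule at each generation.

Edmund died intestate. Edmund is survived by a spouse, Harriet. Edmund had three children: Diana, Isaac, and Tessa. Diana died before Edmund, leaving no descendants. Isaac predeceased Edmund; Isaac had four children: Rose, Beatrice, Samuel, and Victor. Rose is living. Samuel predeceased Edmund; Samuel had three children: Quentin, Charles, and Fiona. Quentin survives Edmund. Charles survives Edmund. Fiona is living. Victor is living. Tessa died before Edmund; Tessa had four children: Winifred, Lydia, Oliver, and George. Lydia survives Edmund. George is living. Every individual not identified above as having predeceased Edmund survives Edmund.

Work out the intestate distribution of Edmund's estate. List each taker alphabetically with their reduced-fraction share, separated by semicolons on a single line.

Harriet, as surviving spouse, takes 1/3.
The remaining 2/3 passes to Edmund's descendants per stirpes.
Diana left no surviving issue, so that branch lapses and is disregarded.
The 2/3 is divided into 2 equal shares of 1/3 among Isaac, Tessa.
Isaac predeceased; the 1/3 allotted to Isaac's branch passes to Isaac's issue by representation.
The 1/3 is divided into 4 equal shares of 1/12 among Rose, Beatrice, Samuel, Victor.
Rose is living and takes 1/12.
Beatrice is living and takes 1/12.
Samuel predeceased; the 1/12 allotted to Samuel's branch passes to Samuel's issue by representation.
The 1/12 is divided into 3 equal shares of 1/36 among Quentin, Charles, Fiona.
Quentin is living and takes 1/36.
Charles is living and takes 1/36.
Fiona is living and takes 1/36.
Victor is living and takes 1/12.
Tessa predeceased; the 1/3 allotted to Tessa's branch passes to Tessa's issue by representation.
The 1/3 is divided into 4 equal shares of 1/12 among Winifred, Lydia, Oliver, George.
Winifred is living and takes 1/12.
Lydia is living and takes 1/12.
Oliver is living and takes 1/12.
George is living and takes 1/12.

Beatrice 1/12; Charles 1/36; Fiona 1/36; George 1/12; Harriet 1/3; Lydia 1/12; Oliver 1/12; Quentin 1/36; Rose 1/12; Victor 1/12; Winifred 1/12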